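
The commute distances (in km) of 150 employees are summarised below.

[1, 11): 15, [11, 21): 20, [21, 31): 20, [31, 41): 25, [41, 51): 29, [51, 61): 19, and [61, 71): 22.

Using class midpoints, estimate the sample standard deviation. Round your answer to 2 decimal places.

Midpoints: 6, 16, 26, 36, 46, 56, 66
n = 150, Σfm = 5680, mean = 37.8667
Σfm² = 268360
Σf(m − x̄)² = Σfm² − (Σfm)²/n = 268360 − 5680²/150 = 53277.3333
Sample variance = 53277.3333 / 149 = 357.5660
Standard deviation = √357.5660 = 18.9094

18.91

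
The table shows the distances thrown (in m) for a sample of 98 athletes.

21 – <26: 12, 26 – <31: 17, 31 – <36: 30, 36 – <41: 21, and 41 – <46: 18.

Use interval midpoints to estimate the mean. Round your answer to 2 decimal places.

Midpoints: 23.5, 28.5, 33.5, 38.5, 43.5
Σfm = 12×23.5 + 17×28.5 + 30×33.5 + 21×38.5 + 18×43.5 = 3363
n = Σf = 98
Mean = 3363 / 98 = 34.3163

34.32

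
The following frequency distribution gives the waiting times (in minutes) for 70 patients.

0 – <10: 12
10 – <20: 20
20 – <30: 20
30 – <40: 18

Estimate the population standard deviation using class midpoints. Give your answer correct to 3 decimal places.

Midpoints: 5, 15, 25, 35
n = 70, Σfm = 1490, mean = 21.2857
Σfm² = 39350
Σf(m − x̄)² = Σfm² − (Σfm)²/n = 39350 − 1490²/70 = 7634.2857
Population variance = 7634.2857 / 70 = 109.0612
Standard deviation = √109.0612 = 10.4432

10.443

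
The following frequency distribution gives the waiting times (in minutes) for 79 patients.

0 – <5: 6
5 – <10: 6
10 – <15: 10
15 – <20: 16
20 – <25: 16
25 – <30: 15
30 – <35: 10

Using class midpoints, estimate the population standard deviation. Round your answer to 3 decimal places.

8.671

Midpoints: 2.5, 7.5, 12.5, 17.5, 22.5, 27.5, 32.5
n = 79, Σfm = 1562.5, mean = 19.7785
Σfm² = 36843.75
Σf(m − x̄)² = Σfm² − (Σfm)²/n = 36843.75 − 1562.5²/79 = 5939.8734
Population variance = 5939.8734 / 79 = 75.1883
Standard deviation = √75.1883 = 8.6711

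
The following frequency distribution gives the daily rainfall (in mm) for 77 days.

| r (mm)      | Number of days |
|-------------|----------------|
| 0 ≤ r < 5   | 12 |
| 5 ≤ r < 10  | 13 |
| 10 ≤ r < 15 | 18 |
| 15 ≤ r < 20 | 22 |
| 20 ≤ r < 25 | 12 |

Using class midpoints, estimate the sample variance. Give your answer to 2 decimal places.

Midpoints: 2.5, 7.5, 12.5, 17.5, 22.5
n = 77, Σfm = 1007.5, mean = 13.0844
Σfm² = 16431.25
Σf(m − x̄)² = Σfm² − (Σfm)²/n = 16431.25 − 1007.5²/77 = 3248.7013
Sample variance = 3248.7013 / 76 = 42.7461

42.75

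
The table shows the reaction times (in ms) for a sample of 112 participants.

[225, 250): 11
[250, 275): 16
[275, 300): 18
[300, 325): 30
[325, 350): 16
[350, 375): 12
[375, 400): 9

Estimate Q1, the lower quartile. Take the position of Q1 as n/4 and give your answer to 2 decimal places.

Cumulative frequencies: 11, 27, 45, 75, 91, 103, 112
n = 112; position = n/4 = 28.
This falls in the class [275, 300): L = 275, F = 27, f = 18, h = 25.
Lower quartile ≈ 275 + ((28 − 27) / 18) × 25 = 276.3889

276.39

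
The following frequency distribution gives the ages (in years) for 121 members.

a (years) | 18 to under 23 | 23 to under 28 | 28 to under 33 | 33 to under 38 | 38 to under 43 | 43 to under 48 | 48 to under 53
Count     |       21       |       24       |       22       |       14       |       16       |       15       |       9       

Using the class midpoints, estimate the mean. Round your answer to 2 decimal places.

Midpoints: 20.5, 25.5, 30.5, 35.5, 40.5, 45.5, 50.5
Σfm = 21×20.5 + 24×25.5 + 22×30.5 + 14×35.5 + 16×40.5 + 15×45.5 + 9×50.5 = 3995.5
n = Σf = 121
Mean = 3995.5 / 121 = 33.0207

33.02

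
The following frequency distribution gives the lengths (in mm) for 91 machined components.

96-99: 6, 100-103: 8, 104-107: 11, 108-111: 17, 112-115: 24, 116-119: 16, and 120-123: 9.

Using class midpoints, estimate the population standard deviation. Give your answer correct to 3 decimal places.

6.632

Midpoints: 97.5, 101.5, 105.5, 109.5, 113.5, 117.5, 121.5
n = 91, Σfm = 10116.5, mean = 111.1703
Σfm² = 1128656.75
Σf(m − x̄)² = Σfm² − (Σfm)²/n = 1128656.75 − 10116.5²/91 = 4002.1099
Population variance = 4002.1099 / 91 = 43.9792
Standard deviation = √43.9792 = 6.6317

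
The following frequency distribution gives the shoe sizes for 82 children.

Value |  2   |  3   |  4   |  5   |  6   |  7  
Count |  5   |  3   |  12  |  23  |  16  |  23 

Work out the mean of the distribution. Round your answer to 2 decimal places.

5.35

Values: 2, 3, 4, 5, 6, 7
Σfx = 5×2 + 3×3 + 12×4 + 23×5 + 16×6 + 23×7 = 439
n = Σf = 82
Mean = 439 / 82 = 5.3537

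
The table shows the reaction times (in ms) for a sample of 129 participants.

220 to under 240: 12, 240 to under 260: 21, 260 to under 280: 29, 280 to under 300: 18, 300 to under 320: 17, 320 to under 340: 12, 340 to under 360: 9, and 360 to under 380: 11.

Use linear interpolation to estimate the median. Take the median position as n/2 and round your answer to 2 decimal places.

Cumulative frequencies: 12, 33, 62, 80, 97, 109, 118, 129
n = 129; position = n/2 = 64.5.
This falls in the class 280 to under 300: L = 280, F = 62, f = 18, h = 20.
Median ≈ 280 + ((64.5 − 62) / 18) × 20 = 282.7778

282.78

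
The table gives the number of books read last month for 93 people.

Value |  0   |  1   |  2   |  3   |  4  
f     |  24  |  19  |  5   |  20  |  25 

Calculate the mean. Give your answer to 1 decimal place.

2.0

Values: 0, 1, 2, 3, 4
Σfx = 24×0 + 19×1 + 5×2 + 20×3 + 25×4 = 189
n = Σf = 93
Mean = 189 / 93 = 2.0323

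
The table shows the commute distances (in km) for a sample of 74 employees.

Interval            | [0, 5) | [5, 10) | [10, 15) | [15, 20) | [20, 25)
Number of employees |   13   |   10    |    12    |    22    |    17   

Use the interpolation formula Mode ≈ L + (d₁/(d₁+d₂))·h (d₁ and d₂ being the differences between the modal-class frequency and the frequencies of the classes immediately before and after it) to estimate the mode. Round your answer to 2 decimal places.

Modal class: [15, 20) (highest frequency 22).
d₁ = 22 − 12 = 10, d₂ = 22 − 17 = 5
Mode ≈ 15 + (10/(10+5)) × 5 = 15 + 3.3333 = 18.3333

18.33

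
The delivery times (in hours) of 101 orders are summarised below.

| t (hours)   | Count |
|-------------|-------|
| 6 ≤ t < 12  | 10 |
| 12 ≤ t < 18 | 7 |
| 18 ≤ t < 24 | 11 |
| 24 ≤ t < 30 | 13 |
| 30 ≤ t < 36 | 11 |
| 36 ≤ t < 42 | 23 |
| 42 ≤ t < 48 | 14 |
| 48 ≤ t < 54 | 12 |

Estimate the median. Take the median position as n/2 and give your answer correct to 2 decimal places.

Cumulative frequencies: 10, 17, 28, 41, 52, 75, 89, 101
n = 101; position = n/2 = 50.5.
This falls in the class 30 ≤ t < 36: L = 30, F = 41, f = 11, h = 6.
Median ≈ 30 + ((50.5 − 41) / 11) × 6 = 35.1818

35.18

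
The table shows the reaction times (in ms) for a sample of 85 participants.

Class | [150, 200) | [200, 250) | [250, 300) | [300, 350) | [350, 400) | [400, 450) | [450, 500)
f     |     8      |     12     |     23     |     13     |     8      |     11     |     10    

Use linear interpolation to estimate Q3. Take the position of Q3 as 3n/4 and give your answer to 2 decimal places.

Cumulative frequencies: 8, 20, 43, 56, 64, 75, 85
n = 85; position = 3n/4 = 63.75.
This falls in the class [350, 400): L = 350, F = 56, f = 8, h = 50.
Upper quartile ≈ 350 + ((63.75 − 56) / 8) × 50 = 398.4375

398.44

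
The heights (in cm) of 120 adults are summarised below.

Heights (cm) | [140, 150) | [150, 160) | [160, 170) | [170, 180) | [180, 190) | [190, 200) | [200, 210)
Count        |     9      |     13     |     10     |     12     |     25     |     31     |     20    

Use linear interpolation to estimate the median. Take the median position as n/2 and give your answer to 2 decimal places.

Cumulative frequencies: 9, 22, 32, 44, 69, 100, 120
n = 120; position = n/2 = 60.
This falls in the class [180, 190): L = 180, F = 44, f = 25, h = 10.
Median ≈ 180 + ((60 − 44) / 25) × 10 = 186.4000

186.40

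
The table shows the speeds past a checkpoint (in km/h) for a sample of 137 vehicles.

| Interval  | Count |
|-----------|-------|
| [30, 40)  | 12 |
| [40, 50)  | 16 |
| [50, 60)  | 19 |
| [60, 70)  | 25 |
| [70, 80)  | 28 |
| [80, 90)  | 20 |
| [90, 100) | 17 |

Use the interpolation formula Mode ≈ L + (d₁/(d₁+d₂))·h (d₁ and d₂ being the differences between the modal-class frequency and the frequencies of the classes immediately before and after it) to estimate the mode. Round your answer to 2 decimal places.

72.73

Modal class: [70, 80) (highest frequency 28).
d₁ = 28 − 25 = 3, d₂ = 28 − 20 = 8
Mode ≈ 70 + (3/(3+8)) × 10 = 70 + 2.7273 = 72.7273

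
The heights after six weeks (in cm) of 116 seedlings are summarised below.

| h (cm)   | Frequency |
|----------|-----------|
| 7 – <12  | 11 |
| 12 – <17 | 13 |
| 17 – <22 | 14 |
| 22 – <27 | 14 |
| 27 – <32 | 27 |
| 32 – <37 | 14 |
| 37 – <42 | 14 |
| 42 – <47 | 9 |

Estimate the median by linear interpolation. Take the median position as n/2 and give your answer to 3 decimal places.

28.111

Cumulative frequencies: 11, 24, 38, 52, 79, 93, 107, 116
n = 116; position = n/2 = 58.
This falls in the class 27 – <32: L = 27, F = 52, f = 27, h = 5.
Median ≈ 27 + ((58 − 52) / 27) × 5 = 28.1111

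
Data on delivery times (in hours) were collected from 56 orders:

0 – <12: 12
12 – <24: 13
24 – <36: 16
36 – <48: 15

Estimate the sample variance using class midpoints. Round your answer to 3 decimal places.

Midpoints: 6, 18, 30, 42
n = 56, Σfm = 1416, mean = 25.2857
Σfm² = 45504
Σf(m − x̄)² = Σfm² − (Σfm)²/n = 45504 − 1416²/56 = 9699.4286
Sample variance = 9699.4286 / 55 = 176.3532

176.353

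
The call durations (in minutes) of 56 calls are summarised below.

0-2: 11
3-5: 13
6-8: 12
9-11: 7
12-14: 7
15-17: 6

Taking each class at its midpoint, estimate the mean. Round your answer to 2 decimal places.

Midpoints: 1, 4, 7, 10, 13, 16
Σfm = 11×1 + 13×4 + 12×7 + 7×10 + 7×13 + 6×16 = 404
n = Σf = 56
Mean = 404 / 56 = 7.2143

7.21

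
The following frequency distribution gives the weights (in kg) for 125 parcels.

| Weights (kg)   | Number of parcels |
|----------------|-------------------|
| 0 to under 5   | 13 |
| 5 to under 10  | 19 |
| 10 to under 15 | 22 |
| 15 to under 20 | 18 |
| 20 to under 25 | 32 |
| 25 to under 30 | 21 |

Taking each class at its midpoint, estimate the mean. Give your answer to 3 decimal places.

Midpoints: 2.5, 7.5, 12.5, 17.5, 22.5, 27.5
Σfm = 13×2.5 + 19×7.5 + 22×12.5 + 18×17.5 + 32×22.5 + 21×27.5 = 2062.5
n = Σf = 125
Mean = 2062.5 / 125 = 16.5000

16.500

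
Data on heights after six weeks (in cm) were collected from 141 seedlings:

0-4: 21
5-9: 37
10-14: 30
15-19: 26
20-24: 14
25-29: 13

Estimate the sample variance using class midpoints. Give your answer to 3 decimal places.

56.895

Midpoints: 2, 7, 12, 17, 22, 27
n = 141, Σfm = 1762, mean = 12.4965
Σfm² = 29984
Σf(m − x̄)² = Σfm² − (Σfm)²/n = 29984 − 1762²/141 = 7965.2482
Sample variance = 7965.2482 / 140 = 56.8946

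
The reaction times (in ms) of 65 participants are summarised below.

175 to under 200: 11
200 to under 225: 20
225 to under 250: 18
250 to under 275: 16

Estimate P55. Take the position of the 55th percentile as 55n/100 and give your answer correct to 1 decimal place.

231.6

Cumulative frequencies: 11, 31, 49, 65
n = 65; position = 55n/100 = 35.75.
This falls in the class 225 to under 250: L = 225, F = 31, f = 18, h = 25.
55th percentile ≈ 225 + ((35.75 − 31) / 18) × 25 = 231.5972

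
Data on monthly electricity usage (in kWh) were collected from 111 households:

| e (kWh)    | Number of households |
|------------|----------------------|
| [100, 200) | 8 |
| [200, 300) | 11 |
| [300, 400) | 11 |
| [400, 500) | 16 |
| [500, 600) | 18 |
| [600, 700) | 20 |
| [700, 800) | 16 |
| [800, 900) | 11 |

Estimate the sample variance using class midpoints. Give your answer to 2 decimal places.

Midpoints: 150, 250, 350, 450, 550, 650, 750, 850
n = 111, Σfm = 59250, mean = 533.7838
Σfm² = 36297500
Σf(m − x̄)² = Σfm² − (Σfm)²/n = 36297500 − 59250²/111 = 4670810.8108
Sample variance = 4670810.8108 / 110 = 42461.9165

42461.92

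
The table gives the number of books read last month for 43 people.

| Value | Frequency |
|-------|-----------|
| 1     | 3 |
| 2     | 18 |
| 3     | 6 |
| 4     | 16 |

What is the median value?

Cumulative frequencies: 3, 21, 27, 43
n = 43, so the median is the value in position (n+1)/2 = 22.
Position 22 falls at value 3.

3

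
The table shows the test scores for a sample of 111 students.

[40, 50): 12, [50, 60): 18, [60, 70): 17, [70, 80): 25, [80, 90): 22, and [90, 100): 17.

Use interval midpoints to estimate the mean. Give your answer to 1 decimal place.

Midpoints: 45, 55, 65, 75, 85, 95
Σfm = 12×45 + 18×55 + 17×65 + 25×75 + 22×85 + 17×95 = 7995
n = Σf = 111
Mean = 7995 / 111 = 72.0270

72.0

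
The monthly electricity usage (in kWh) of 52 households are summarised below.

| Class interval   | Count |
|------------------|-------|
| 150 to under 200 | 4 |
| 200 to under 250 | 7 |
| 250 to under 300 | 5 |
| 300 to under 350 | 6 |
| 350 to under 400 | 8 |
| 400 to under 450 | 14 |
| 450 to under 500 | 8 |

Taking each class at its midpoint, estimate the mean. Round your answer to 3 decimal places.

352.885

Midpoints: 175, 225, 275, 325, 375, 425, 475
Σfm = 4×175 + 7×225 + 5×275 + 6×325 + 8×375 + 14×425 + 8×475 = 18350
n = Σf = 52
Mean = 18350 / 52 = 352.8846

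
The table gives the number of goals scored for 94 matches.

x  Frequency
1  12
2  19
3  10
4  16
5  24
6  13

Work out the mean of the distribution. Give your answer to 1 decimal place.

3.6

Values: 1, 2, 3, 4, 5, 6
Σfx = 12×1 + 19×2 + 10×3 + 16×4 + 24×5 + 13×6 = 342
n = Σf = 94
Mean = 342 / 94 = 3.6383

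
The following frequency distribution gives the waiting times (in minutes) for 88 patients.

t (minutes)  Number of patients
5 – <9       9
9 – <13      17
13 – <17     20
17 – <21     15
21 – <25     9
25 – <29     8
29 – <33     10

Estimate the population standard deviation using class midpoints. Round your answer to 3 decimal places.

7.290

Midpoints: 7, 11, 15, 19, 23, 27, 31
n = 88, Σfm = 1568, mean = 17.8182
Σfm² = 32616
Σf(m − x̄)² = Σfm² − (Σfm)²/n = 32616 − 1568²/88 = 4677.0909
Population variance = 4677.0909 / 88 = 53.1488
Standard deviation = √53.1488 = 7.2903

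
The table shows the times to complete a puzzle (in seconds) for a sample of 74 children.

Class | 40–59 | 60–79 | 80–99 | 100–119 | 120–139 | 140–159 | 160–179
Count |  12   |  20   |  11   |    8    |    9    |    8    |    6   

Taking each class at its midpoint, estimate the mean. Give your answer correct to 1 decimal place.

Midpoints: 49.5, 69.5, 89.5, 109.5, 129.5, 149.5, 169.5
Σfm = 12×49.5 + 20×69.5 + 11×89.5 + 8×109.5 + 9×129.5 + 8×149.5 + 6×169.5 = 7223
n = Σf = 74
Mean = 7223 / 74 = 97.6081

97.6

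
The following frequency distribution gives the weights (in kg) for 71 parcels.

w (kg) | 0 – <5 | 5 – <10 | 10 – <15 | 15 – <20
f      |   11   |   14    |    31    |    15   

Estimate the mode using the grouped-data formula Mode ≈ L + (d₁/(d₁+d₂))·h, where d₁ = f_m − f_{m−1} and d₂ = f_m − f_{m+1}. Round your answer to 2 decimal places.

12.58

Modal class: 10 – <15 (highest frequency 31).
d₁ = 31 − 14 = 17, d₂ = 31 − 15 = 16
Mode ≈ 10 + (17/(17+16)) × 5 = 10 + 2.5758 = 12.5758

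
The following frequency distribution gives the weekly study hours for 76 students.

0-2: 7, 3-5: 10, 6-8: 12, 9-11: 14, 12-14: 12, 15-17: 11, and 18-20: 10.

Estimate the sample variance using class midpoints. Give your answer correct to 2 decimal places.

31.13

Midpoints: 1, 4, 7, 10, 13, 16, 19
n = 76, Σfm = 793, mean = 10.4342
Σfm² = 10609
Σf(m − x̄)² = Σfm² − (Σfm)²/n = 10609 − 793²/76 = 2334.6711
Sample variance = 2334.6711 / 75 = 31.1289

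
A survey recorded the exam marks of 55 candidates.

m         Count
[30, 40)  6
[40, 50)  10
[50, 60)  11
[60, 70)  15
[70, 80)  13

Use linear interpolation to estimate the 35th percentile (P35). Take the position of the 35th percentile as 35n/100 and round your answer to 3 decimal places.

Cumulative frequencies: 6, 16, 27, 42, 55
n = 55; position = 35n/100 = 19.25.
This falls in the class [50, 60): L = 50, F = 16, f = 11, h = 10.
35th percentile ≈ 50 + ((19.25 − 16) / 11) × 10 = 52.9545

52.955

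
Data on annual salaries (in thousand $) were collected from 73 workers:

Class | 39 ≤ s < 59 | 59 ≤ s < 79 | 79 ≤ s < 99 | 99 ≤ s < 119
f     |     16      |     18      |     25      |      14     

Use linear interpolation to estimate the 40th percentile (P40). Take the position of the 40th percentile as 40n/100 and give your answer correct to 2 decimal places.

Cumulative frequencies: 16, 34, 59, 73
n = 73; position = 40n/100 = 29.2.
This falls in the class 59 ≤ s < 79: L = 59, F = 16, f = 18, h = 20.
40th percentile ≈ 59 + ((29.2 − 16) / 18) × 20 = 73.6667

73.67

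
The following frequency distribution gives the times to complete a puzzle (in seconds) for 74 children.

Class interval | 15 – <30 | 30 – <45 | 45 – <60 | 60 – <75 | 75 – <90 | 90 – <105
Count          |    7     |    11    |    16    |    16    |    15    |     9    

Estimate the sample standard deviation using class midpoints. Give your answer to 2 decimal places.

Midpoints: 22.5, 37.5, 52.5, 67.5, 82.5, 97.5
n = 74, Σfm = 4605, mean = 62.2297
Σfm² = 323662.5
Σf(m − x̄)² = Σfm² − (Σfm)²/n = 323662.5 − 4605²/74 = 37094.5946
Sample variance = 37094.5946 / 73 = 508.1451
Standard deviation = √508.1451 = 22.5421

22.54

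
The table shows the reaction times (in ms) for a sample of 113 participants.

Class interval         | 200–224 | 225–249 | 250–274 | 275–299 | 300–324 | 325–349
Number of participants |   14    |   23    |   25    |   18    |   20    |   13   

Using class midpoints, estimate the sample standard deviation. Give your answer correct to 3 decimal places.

Midpoints: 212, 237, 262, 287, 312, 337
n = 113, Σfm = 30756, mean = 272.1770
Σfm² = 8543122
Σf(m − x̄)² = Σfm² − (Σfm)²/n = 8543122 − 30756²/113 = 172046.4602
Sample variance = 172046.4602 / 112 = 1536.1291
Standard deviation = √1536.1291 = 39.1935

39.193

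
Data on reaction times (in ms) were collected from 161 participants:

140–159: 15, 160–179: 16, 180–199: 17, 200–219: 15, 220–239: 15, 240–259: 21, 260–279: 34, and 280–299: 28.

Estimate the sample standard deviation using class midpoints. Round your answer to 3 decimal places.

46.755

Midpoints: 149.5, 169.5, 189.5, 209.5, 229.5, 249.5, 269.5, 289.5
n = 161, Σfm = 37269.5, mean = 231.4876
Σfm² = 8977190.25
Σf(m − x̄)² = Σfm² − (Σfm)²/n = 8977190.25 − 37269.5²/161 = 349763.9752
Sample variance = 349763.9752 / 160 = 2186.0248
Standard deviation = √2186.0248 = 46.7549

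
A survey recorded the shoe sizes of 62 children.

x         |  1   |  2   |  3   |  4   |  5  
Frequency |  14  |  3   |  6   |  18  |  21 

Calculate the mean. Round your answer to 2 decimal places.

Values: 1, 2, 3, 4, 5
Σfx = 14×1 + 3×2 + 6×3 + 18×4 + 21×5 = 215
n = Σf = 62
Mean = 215 / 62 = 3.4677

3.47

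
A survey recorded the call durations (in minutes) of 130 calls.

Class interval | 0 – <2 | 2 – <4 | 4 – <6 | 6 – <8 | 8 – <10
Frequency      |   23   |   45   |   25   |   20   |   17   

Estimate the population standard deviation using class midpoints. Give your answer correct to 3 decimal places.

2.569

Midpoints: 1, 3, 5, 7, 9
n = 130, Σfm = 576, mean = 4.4308
Σfm² = 3410
Σf(m − x̄)² = Σfm² − (Σfm)²/n = 3410 − 576²/130 = 857.8769
Population variance = 857.8769 / 130 = 6.5991
Standard deviation = √6.5991 = 2.5689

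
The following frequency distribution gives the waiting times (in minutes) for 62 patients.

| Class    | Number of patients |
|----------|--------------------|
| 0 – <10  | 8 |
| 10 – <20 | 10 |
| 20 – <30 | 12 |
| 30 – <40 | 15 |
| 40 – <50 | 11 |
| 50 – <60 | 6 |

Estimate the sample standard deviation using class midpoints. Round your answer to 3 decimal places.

Midpoints: 5, 15, 25, 35, 45, 55
n = 62, Σfm = 1840, mean = 29.6774
Σfm² = 68750
Σf(m − x̄)² = Σfm² − (Σfm)²/n = 68750 − 1840²/62 = 14143.5484
Sample variance = 14143.5484 / 61 = 231.8614
Standard deviation = √231.8614 = 15.2270

15.227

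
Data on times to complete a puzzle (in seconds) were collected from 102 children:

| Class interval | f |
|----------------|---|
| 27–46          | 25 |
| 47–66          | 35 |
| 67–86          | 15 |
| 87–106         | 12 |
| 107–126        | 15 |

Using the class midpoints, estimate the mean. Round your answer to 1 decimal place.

Midpoints: 36.5, 56.5, 76.5, 96.5, 116.5
Σfm = 25×36.5 + 35×56.5 + 15×76.5 + 12×96.5 + 15×116.5 = 6943
n = Σf = 102
Mean = 6943 / 102 = 68.0686

68.1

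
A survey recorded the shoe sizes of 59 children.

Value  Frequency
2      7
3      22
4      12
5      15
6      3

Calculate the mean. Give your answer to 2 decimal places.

Values: 2, 3, 4, 5, 6
Σfx = 7×2 + 22×3 + 12×4 + 15×5 + 3×6 = 221
n = Σf = 59
Mean = 221 / 59 = 3.7458

3.75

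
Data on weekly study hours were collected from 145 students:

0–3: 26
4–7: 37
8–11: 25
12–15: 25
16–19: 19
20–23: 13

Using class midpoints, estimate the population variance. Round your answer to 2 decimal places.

39.49

Midpoints: 1.5, 5.5, 9.5, 13.5, 17.5, 21.5
n = 145, Σfm = 1429.5, mean = 9.8586
Σfm² = 19818.25
Σf(m − x̄)² = Σfm² − (Σfm)²/n = 19818.25 − 1429.5²/145 = 5725.3517
Population variance = 5725.3517 / 145 = 39.4852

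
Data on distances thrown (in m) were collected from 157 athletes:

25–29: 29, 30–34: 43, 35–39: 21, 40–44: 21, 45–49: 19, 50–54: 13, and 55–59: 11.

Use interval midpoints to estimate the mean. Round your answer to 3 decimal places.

Midpoints: 27, 32, 37, 42, 47, 52, 57
Σfm = 29×27 + 43×32 + 21×37 + 21×42 + 19×47 + 13×52 + 11×57 = 6014
n = Σf = 157
Mean = 6014 / 157 = 38.3057

38.306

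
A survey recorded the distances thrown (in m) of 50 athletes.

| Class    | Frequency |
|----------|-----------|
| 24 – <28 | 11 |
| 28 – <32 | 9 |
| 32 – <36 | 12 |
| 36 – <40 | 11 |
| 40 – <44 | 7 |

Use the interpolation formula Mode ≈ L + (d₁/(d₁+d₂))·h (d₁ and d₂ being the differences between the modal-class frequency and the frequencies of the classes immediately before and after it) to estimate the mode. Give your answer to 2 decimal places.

35.00

Modal class: 32 – <36 (highest frequency 12).
d₁ = 12 − 9 = 3, d₂ = 12 − 11 = 1
Mode ≈ 32 + (3/(3+1)) × 4 = 32 + 3.0000 = 35.0000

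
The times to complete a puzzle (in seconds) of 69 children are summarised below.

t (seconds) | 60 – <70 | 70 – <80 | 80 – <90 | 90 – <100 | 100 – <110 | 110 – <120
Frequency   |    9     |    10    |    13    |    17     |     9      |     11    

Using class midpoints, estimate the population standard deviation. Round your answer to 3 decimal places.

15.917

Midpoints: 65, 75, 85, 95, 105, 115
n = 69, Σfm = 6265, mean = 90.7971
Σfm² = 586325
Σf(m − x̄)² = Σfm² − (Σfm)²/n = 586325 − 6265²/69 = 17481.1594
Population variance = 17481.1594 / 69 = 253.3501
Standard deviation = √253.3501 = 15.9170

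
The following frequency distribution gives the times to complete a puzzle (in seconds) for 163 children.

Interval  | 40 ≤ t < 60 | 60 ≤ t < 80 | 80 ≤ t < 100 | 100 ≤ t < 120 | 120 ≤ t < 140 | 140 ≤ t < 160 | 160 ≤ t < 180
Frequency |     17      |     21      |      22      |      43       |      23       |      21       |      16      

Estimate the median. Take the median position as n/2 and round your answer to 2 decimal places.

110.00

Cumulative frequencies: 17, 38, 60, 103, 126, 147, 163
n = 163; position = n/2 = 81.5.
This falls in the class 100 ≤ t < 120: L = 100, F = 60, f = 43, h = 20.
Median ≈ 100 + ((81.5 − 60) / 43) × 20 = 110.0000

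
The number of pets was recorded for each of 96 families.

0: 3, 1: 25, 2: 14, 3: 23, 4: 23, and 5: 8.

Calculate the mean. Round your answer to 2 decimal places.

2.65

Values: 0, 1, 2, 3, 4, 5
Σfx = 3×0 + 25×1 + 14×2 + 23×3 + 23×4 + 8×5 = 254
n = Σf = 96
Mean = 254 / 96 = 2.6458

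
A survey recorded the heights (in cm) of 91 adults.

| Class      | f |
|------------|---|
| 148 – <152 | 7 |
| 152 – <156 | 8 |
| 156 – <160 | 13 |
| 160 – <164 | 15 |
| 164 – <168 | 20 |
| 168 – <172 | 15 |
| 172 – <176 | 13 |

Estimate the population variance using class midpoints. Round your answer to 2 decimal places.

Midpoints: 150, 154, 158, 162, 166, 170, 174
n = 91, Σfm = 14898, mean = 163.7143
Σfm² = 2443628
Σf(m − x̄)² = Σfm² − (Σfm)²/n = 2443628 − 14898²/91 = 4612.5714
Population variance = 4612.5714 / 91 = 50.6876

50.69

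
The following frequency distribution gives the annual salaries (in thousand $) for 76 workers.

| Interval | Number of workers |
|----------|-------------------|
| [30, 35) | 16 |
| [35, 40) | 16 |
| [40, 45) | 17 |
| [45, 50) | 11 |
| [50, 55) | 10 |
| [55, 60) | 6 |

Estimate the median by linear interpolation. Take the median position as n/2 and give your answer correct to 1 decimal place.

41.8

Cumulative frequencies: 16, 32, 49, 60, 70, 76
n = 76; position = n/2 = 38.
This falls in the class [40, 45): L = 40, F = 32, f = 17, h = 5.
Median ≈ 40 + ((38 − 32) / 17) × 5 = 41.7647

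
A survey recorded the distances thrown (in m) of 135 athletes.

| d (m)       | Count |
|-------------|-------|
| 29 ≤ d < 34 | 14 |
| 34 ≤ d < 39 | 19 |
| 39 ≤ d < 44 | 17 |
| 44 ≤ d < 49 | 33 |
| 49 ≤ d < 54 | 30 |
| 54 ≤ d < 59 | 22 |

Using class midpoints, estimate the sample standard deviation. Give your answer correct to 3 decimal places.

7.883

Midpoints: 31.5, 36.5, 41.5, 46.5, 51.5, 56.5
n = 135, Σfm = 6162.5, mean = 45.6481
Σfm² = 289633.75
Σf(m − x̄)² = Σfm² − (Σfm)²/n = 289633.75 − 6162.5²/135 = 8327.0370
Sample variance = 8327.0370 / 134 = 62.1421
Standard deviation = √62.1421 = 7.8830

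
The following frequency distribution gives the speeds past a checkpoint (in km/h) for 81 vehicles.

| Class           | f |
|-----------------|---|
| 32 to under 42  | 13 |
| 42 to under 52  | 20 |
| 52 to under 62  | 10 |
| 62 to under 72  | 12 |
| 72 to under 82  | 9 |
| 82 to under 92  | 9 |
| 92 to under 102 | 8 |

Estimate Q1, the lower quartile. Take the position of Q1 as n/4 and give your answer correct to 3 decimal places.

45.625

Cumulative frequencies: 13, 33, 43, 55, 64, 73, 81
n = 81; position = n/4 = 20.25.
This falls in the class 42 to under 52: L = 42, F = 13, f = 20, h = 10.
Lower quartile ≈ 42 + ((20.25 − 13) / 20) × 10 = 45.6250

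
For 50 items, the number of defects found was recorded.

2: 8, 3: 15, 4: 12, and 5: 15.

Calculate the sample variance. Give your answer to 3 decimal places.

1.161

Values: 2, 3, 4, 5
n = 50, Σfx = 184, mean = 3.6800
Σfx² = 734
Σf(x − x̄)² = Σfx² − (Σfx)²/n = 734 − 184²/50 = 56.8800
Sample variance = 56.8800 / 49 = 1.1608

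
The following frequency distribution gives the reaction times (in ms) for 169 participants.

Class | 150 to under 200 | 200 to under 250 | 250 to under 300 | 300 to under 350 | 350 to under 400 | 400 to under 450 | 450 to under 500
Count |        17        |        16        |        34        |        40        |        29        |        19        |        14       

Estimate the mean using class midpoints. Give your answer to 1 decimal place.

322.6

Midpoints: 175, 225, 275, 325, 375, 425, 475
Σfm = 17×175 + 16×225 + 34×275 + 40×325 + 29×375 + 19×425 + 14×475 = 54525
n = Σf = 169
Mean = 54525 / 169 = 322.6331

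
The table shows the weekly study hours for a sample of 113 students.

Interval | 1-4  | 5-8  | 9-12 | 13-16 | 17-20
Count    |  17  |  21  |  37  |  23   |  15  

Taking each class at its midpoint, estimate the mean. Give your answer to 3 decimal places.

10.429

Midpoints: 2.5, 6.5, 10.5, 14.5, 18.5
Σfm = 17×2.5 + 21×6.5 + 37×10.5 + 23×14.5 + 15×18.5 = 1178.5
n = Σf = 113
Mean = 1178.5 / 113 = 10.4292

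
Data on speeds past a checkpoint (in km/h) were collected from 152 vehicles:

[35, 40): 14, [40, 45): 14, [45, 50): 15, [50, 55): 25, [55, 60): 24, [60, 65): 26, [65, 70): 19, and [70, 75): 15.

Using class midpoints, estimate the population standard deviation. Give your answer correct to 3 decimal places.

Midpoints: 37.5, 42.5, 47.5, 52.5, 57.5, 62.5, 67.5, 72.5
n = 152, Σfm = 8520, mean = 56.0526
Σfm² = 494050
Σf(m − x̄)² = Σfm² − (Σfm)²/n = 494050 − 8520²/152 = 16481.5789
Population variance = 16481.5789 / 152 = 108.4314
Standard deviation = √108.4314 = 10.4130

10.413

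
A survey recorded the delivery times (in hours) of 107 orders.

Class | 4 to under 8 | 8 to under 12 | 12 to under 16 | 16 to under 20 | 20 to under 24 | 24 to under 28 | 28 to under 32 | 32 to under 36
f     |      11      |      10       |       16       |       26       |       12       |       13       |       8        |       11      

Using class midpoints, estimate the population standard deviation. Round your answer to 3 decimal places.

8.241

Midpoints: 6, 10, 14, 18, 22, 26, 30, 34
n = 107, Σfm = 2074, mean = 19.3832
Σfm² = 47468
Σf(m − x̄)² = Σfm² − (Σfm)²/n = 47468 − 2074²/107 = 7267.2897
Population variance = 7267.2897 / 107 = 67.9186
Standard deviation = √67.9186 = 8.2413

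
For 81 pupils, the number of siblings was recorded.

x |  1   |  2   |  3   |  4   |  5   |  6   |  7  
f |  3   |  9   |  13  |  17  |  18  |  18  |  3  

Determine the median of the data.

4

Cumulative frequencies: 3, 12, 25, 42, 60, 78, 81
n = 81, so the median is the value in position (n+1)/2 = 41.
Position 41 falls at value 4.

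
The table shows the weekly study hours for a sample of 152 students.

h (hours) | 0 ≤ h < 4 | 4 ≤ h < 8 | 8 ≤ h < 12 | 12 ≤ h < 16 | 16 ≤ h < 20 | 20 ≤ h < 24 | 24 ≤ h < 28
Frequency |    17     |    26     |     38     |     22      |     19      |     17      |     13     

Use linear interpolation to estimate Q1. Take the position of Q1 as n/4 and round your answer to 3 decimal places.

7.231

Cumulative frequencies: 17, 43, 81, 103, 122, 139, 152
n = 152; position = n/4 = 38.
This falls in the class 4 ≤ h < 8: L = 4, F = 17, f = 26, h = 4.
Lower quartile ≈ 4 + ((38 − 17) / 26) × 4 = 7.2308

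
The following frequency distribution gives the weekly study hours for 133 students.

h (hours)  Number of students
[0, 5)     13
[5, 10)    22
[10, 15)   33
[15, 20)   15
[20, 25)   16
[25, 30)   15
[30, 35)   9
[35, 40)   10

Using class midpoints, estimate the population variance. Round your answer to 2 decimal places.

104.31

Midpoints: 2.5, 7.5, 12.5, 17.5, 22.5, 27.5, 32.5, 37.5
n = 133, Σfm = 2312.5, mean = 17.3872
Σfm² = 54081.25
Σf(m − x̄)² = Σfm² − (Σfm)²/n = 54081.25 − 2312.5²/133 = 13873.3083
Population variance = 13873.3083 / 133 = 104.3106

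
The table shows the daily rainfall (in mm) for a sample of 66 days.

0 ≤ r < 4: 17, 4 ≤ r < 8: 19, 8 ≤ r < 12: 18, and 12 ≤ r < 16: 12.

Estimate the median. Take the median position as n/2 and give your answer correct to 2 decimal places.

7.37

Cumulative frequencies: 17, 36, 54, 66
n = 66; position = n/2 = 33.
This falls in the class 4 ≤ r < 8: L = 4, F = 17, f = 19, h = 4.
Median ≈ 4 + ((33 − 17) / 19) × 4 = 7.3684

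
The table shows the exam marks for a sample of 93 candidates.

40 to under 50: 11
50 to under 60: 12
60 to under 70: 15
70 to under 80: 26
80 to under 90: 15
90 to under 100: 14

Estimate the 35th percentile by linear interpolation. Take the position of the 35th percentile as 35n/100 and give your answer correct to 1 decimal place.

Cumulative frequencies: 11, 23, 38, 64, 79, 93
n = 93; position = 35n/100 = 32.55.
This falls in the class 60 to under 70: L = 60, F = 23, f = 15, h = 10.
35th percentile ≈ 60 + ((32.55 − 23) / 15) × 10 = 66.3667

66.4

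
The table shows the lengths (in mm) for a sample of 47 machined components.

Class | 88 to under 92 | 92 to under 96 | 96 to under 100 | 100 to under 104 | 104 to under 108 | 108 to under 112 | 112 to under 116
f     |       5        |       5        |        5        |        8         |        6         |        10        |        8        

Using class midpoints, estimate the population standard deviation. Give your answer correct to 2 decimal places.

Midpoints: 90, 94, 98, 102, 106, 110, 114
n = 47, Σfm = 4874, mean = 103.7021
Σfm² = 508316
Σf(m − x̄)² = Σfm² − (Σfm)²/n = 508316 − 4874²/47 = 2871.8298
Population variance = 2871.8298 / 47 = 61.1028
Standard deviation = √61.1028 = 7.8168

7.82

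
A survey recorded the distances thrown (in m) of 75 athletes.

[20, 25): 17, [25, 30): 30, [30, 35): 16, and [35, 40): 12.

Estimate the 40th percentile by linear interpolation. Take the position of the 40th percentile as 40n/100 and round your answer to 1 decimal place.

Cumulative frequencies: 17, 47, 63, 75
n = 75; position = 40n/100 = 30.
This falls in the class [25, 30): L = 25, F = 17, f = 30, h = 5.
40th percentile ≈ 25 + ((30 − 17) / 30) × 5 = 27.1667

27.2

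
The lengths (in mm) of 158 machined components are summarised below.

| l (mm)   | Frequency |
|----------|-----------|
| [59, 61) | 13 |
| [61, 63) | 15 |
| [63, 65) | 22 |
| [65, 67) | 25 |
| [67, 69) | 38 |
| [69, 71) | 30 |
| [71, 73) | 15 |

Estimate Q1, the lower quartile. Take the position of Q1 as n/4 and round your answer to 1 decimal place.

Cumulative frequencies: 13, 28, 50, 75, 113, 143, 158
n = 158; position = n/4 = 39.5.
This falls in the class [63, 65): L = 63, F = 28, f = 22, h = 2.
Lower quartile ≈ 63 + ((39.5 − 28) / 22) × 2 = 64.0455

64.0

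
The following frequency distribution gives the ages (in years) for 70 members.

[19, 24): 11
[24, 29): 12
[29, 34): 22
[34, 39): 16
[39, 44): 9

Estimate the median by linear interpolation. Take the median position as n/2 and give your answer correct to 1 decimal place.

Cumulative frequencies: 11, 23, 45, 61, 70
n = 70; position = n/2 = 35.
This falls in the class [29, 34): L = 29, F = 23, f = 22, h = 5.
Median ≈ 29 + ((35 − 23) / 22) × 5 = 31.7273

31.7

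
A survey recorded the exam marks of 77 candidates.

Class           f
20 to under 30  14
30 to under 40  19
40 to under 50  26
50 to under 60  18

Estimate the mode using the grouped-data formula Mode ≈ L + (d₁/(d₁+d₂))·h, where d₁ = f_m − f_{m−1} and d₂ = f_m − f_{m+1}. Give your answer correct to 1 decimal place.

44.7

Modal class: 40 to under 50 (highest frequency 26).
d₁ = 26 − 19 = 7, d₂ = 26 − 18 = 8
Mode ≈ 40 + (7/(7+8)) × 10 = 40 + 4.6667 = 44.6667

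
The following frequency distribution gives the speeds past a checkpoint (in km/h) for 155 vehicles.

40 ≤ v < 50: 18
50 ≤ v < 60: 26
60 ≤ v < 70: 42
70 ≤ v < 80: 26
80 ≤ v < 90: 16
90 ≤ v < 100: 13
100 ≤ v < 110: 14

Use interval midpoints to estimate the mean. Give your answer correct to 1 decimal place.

70.9

Midpoints: 45, 55, 65, 75, 85, 95, 105
Σfm = 18×45 + 26×55 + 42×65 + 26×75 + 16×85 + 13×95 + 14×105 = 10985
n = Σf = 155
Mean = 10985 / 155 = 70.8710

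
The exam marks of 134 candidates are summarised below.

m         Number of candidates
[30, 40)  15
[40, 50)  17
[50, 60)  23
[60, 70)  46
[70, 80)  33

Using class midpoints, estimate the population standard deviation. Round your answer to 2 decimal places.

12.91

Midpoints: 35, 45, 55, 65, 75
n = 134, Σfm = 8020, mean = 59.8507
Σfm² = 502350
Σf(m − x̄)² = Σfm² − (Σfm)²/n = 502350 − 8020²/134 = 22347.0149
Population variance = 22347.0149 / 134 = 166.7688
Standard deviation = √166.7688 = 12.9139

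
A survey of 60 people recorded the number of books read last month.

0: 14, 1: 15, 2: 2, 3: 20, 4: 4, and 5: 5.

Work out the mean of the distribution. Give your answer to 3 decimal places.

Values: 0, 1, 2, 3, 4, 5
Σfx = 14×0 + 15×1 + 2×2 + 20×3 + 4×4 + 5×5 = 120
n = Σf = 60
Mean = 120 / 60 = 2.0000

2.000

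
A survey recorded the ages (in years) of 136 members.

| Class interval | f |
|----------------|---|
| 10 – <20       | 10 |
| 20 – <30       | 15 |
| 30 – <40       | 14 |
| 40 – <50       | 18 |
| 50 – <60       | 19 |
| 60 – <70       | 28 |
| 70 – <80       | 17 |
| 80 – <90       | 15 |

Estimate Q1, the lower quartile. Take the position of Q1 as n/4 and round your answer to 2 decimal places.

Cumulative frequencies: 10, 25, 39, 57, 76, 104, 121, 136
n = 136; position = n/4 = 34.
This falls in the class 30 – <40: L = 30, F = 25, f = 14, h = 10.
Lower quartile ≈ 30 + ((34 − 25) / 14) × 10 = 36.4286

36.43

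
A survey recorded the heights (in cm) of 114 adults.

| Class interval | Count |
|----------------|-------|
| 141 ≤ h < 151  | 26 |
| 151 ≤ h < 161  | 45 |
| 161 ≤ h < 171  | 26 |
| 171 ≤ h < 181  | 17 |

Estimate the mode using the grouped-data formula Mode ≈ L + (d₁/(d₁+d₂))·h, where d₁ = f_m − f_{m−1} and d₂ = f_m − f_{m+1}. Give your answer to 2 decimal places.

Modal class: 151 ≤ h < 161 (highest frequency 45).
d₁ = 45 − 26 = 19, d₂ = 45 − 26 = 19
Mode ≈ 151 + (19/(19+19)) × 10 = 151 + 5.0000 = 156.0000

156.00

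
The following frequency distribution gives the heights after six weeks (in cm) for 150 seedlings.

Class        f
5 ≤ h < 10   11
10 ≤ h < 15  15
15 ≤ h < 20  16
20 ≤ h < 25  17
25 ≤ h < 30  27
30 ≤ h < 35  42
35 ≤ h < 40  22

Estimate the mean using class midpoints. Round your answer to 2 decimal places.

Midpoints: 7.5, 12.5, 17.5, 22.5, 27.5, 32.5, 37.5
Σfm = 11×7.5 + 15×12.5 + 16×17.5 + 17×22.5 + 27×27.5 + 42×32.5 + 22×37.5 = 3865
n = Σf = 150
Mean = 3865 / 150 = 25.7667

25.77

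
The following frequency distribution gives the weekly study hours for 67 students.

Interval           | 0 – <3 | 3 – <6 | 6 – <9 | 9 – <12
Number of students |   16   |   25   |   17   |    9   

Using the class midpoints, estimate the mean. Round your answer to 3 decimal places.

5.351

Midpoints: 1.5, 4.5, 7.5, 10.5
Σfm = 16×1.5 + 25×4.5 + 17×7.5 + 9×10.5 = 358.5
n = Σf = 67
Mean = 358.5 / 67 = 5.3507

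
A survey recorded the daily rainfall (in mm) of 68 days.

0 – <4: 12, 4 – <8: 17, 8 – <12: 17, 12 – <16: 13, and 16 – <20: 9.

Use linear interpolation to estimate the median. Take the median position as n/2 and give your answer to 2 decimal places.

Cumulative frequencies: 12, 29, 46, 59, 68
n = 68; position = n/2 = 34.
This falls in the class 8 – <12: L = 8, F = 29, f = 17, h = 4.
Median ≈ 8 + ((34 − 29) / 17) × 4 = 9.1765

9.18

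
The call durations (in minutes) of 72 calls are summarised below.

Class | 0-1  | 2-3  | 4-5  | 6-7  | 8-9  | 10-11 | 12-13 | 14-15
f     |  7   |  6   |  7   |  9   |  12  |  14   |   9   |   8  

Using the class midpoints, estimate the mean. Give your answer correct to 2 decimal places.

8.14

Midpoints: 0.5, 2.5, 4.5, 6.5, 8.5, 10.5, 12.5, 14.5
Σfm = 7×0.5 + 6×2.5 + 7×4.5 + 9×6.5 + 12×8.5 + 14×10.5 + 9×12.5 + 8×14.5 = 586
n = Σf = 72
Mean = 586 / 72 = 8.1389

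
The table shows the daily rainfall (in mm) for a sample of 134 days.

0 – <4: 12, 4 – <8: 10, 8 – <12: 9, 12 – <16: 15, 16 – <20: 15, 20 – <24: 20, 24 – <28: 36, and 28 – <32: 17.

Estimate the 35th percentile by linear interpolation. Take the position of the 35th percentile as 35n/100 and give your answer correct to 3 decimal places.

Cumulative frequencies: 12, 22, 31, 46, 61, 81, 117, 134
n = 134; position = 35n/100 = 46.9.
This falls in the class 16 – <20: L = 16, F = 46, f = 15, h = 4.
35th percentile ≈ 16 + ((46.9 − 46) / 15) × 4 = 16.2400

16.240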